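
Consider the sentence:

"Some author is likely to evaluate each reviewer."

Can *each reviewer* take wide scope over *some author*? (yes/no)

Yes

*each reviewer* is the object of the infinitival complement of a raising predicate; raising infinitives are transparent for QR, so the two DPs are in effect clausemates.
QR within a single clause is free, so the lower quantifier may take scope over the higher one.
The sentence is scopally ambiguous between *some author* > *each reviewer* and *each reviewer* > *some author*.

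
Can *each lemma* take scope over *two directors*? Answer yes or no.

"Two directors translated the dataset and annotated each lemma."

No

*each lemma* occurs within one conjunct of the coordinate structure (*annotated each lemma*).
Asymmetric QR out of one conjunct violates the Coordinate Structure Constraint.
There is no licit LF on which *each lemma* c-commands *two directors*.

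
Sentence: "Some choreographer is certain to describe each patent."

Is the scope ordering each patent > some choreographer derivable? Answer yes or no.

*each patent* is the object of the infinitival complement of a raising predicate; raising infinitives are transparent for QR, so the two DPs are in effect clausemates.
With no island boundary between them, the object can take inverse scope over the subject via ordinary QR within the clause.

Yes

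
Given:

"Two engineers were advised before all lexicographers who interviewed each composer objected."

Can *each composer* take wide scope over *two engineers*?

No

*each composer* occurs within the relative clause *who interviewed each composer*, which is itself inside the adjunct *before all lexicographers who interviewed each composer objected*.
Nested islands: the RC island is itself inside an adjunct island, so wide scope is doubly excluded.
*each composer* > *two engineers* would require crossing that boundary, which is illicit.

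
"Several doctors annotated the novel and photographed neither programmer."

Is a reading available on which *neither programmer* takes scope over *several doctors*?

No

*neither programmer* is embedded in one conjunct of the coordinate structure (*photographed neither programmer*).
QR out of a conjunct would have to apply non-ATB, which the CSC forbids.
The inverse ordering *neither programmer* > *several doctors* is therefore underivable.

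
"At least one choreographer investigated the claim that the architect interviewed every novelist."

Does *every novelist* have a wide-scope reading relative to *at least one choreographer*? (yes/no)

No

*every novelist* occurs within the complex NP *the claim that the architect interviewed every novelist*.
Noun-complement clauses are scope islands (the Complex NP Constraint): a quantifier inside one cannot scope into the matrix.
So the wide-scope reading for *every novelist* is blocked.
(Only the surface reading survives: one fixed choreographer with respect to all the relevant novelists.)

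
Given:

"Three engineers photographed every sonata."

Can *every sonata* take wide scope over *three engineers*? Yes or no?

*three engineers* and *every sonata* are co-arguments of the matrix verb, with nothing but a clause-internal boundary between them.
With no island boundary between them, the object can take inverse scope over the subject via ordinary QR within the clause.
Both orderings are possible: *three engineers* > *every sonata* and *every sonata* > *three engineers*.

Yes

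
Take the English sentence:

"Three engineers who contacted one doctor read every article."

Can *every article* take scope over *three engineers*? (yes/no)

Although the sentence contains a relative clause (*who contacted one doctor*), *every article* is outside it, in the matrix VP.
Since no island is crossed, the inverse ordering is licensed alongside surface scope.

Yes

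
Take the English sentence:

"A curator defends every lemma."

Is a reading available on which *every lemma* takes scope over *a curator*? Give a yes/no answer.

Yes

Both DPs are arguments of the same predicate; there is no clause or island boundary between them.
With no island boundary between them, the object can take inverse scope over the subject via ordinary QR within the clause.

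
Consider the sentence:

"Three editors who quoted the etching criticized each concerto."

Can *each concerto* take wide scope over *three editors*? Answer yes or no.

Yes

The RC *who quoted the etching* is an island, but *each concerto* is not inside it — it is the matrix object, a clausemate of *three editors*.
QR within a single clause is free, so the lower quantifier may take scope over the higher one.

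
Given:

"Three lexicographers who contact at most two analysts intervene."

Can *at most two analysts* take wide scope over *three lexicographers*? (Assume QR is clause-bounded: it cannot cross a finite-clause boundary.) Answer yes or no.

No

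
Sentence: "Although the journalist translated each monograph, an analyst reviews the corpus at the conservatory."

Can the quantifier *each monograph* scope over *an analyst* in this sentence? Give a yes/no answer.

No

The DP *each monograph* is contained in the adjunct clause *although the journalist translated each monograph*.
Scope out of an adjunct clause is unavailable: QR respects the adjunct-island constraint.
So *each monograph* cannot raise to a position above *an analyst*.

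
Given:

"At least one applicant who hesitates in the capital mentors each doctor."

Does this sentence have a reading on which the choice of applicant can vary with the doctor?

Yes

This is the *each doctor* > *at least one applicant* reading.
*each doctor* sits in the matrix clause, not in the relative clause on *at least one applicant*.
Ordinary QR to a clause-peripheral position gives the wide-scope LF for the lower DP.
The sentence is scopally ambiguous between *at least one applicant* > *each doctor* and *each doctor* > *at least one applicant*.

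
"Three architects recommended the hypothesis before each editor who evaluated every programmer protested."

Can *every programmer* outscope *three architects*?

The target quantifier *every programmer* is part of the relative clause *who evaluated every programmer*, which is itself inside the adjunct *before each editor who evaluated every programmer protested*.
Two island boundaries intervene — the relative clause and the adjunct. Either alone would block QR.
Hence only narrow scope for *every programmer* (under *three architects*) survives.

No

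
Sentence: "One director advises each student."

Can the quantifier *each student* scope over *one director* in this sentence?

Yes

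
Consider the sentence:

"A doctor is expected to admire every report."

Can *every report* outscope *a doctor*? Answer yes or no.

Yes

*every report* is the object of the infinitival complement of a raising predicate; raising infinitives are transparent for QR, so the two DPs are in effect clausemates.
No island intervenes, so both surface and inverse scope are derivable.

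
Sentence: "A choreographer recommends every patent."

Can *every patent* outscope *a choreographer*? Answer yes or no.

Yes

Both DPs are arguments of the same predicate; there is no clause or island boundary between them.
Clause-internal QR can adjoin the lower DP above the subject, yielding the inverse reading.
The sentence is scopally ambiguous between *a choreographer* > *every patent* and *every patent* > *a choreographer*.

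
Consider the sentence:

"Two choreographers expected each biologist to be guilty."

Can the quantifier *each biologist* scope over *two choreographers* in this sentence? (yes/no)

Yes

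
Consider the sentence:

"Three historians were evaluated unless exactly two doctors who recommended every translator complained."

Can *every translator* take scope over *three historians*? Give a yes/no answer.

No

Structurally, *every translator* is inside the relative clause *who recommended every translator*, which is itself inside the adjunct *unless exactly two doctors who recommended every translator complained*.
The quantifier would have to escape first the RC and then the adjunct — two independent island violations.
So *every translator* cannot raise to a position above *three historians*.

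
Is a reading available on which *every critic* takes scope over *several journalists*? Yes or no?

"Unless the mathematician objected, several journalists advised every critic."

Yes

The adjunct island is irrelevant here — *every critic* and *several journalists* are both in the matrix clause.
Nothing blocks QR of the lower DP to a position above the higher one, so inverse scope is available.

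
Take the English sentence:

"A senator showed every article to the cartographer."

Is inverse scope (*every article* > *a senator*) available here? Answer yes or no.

Yes

*every article* is the matrix object and *a senator* the matrix subject; the two are clausemates.
Clause-internal QR can adjoin the lower DP above the subject, yielding the inverse reading.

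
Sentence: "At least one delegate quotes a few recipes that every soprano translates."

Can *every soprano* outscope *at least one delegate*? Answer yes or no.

*every soprano* sits inside the relative clause *that every soprano translates* modifying *a few recipes*.
The relative clause forms an island for QR, so the quantifier is confined to the head noun's restrictor.
Hence only narrow scope for *every soprano* (under *at least one delegate*) survives.

No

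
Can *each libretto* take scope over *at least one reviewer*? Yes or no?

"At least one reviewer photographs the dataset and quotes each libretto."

Structurally, *each libretto* is inside one conjunct of the coordinate structure (*quotes each libretto*).
The Coordinate Structure Constraint blocks movement (including QR) out of a single conjunct.
There is no licit LF on which *each libretto* c-commands *at least one reviewer*.
(Only the surface reading survives: one fixed reviewer with respect to all the relevant librettos.)

No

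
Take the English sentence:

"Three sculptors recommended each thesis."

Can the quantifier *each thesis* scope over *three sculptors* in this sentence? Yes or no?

*each thesis* and *three sculptors* are in the same minimal clause.
Nothing blocks QR of the lower DP to a position above the higher one, so inverse scope is available.

Yes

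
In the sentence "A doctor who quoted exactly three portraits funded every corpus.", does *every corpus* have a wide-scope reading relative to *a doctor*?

Yes

*every corpus* is a matrix argument; only *a doctor* is modified by the relative clause *who quoted exactly three portraits*, so the RC island is irrelevant to the target quantifier.
No island intervenes, so both surface and inverse scope are derivable.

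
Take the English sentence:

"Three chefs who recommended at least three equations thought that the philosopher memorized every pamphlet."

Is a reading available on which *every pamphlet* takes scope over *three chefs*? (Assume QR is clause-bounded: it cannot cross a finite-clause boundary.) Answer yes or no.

No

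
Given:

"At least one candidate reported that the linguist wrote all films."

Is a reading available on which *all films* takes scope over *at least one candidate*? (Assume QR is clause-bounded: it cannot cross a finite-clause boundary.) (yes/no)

Structurally, *all films* is inside the finite complement clause *that the linguist wrote all films*.
QR is clause-bounded, so the finite complement is a scope island for the embedded quantifier.
*all films* is confined to the island and cannot take scope over *at least one candidate*.

No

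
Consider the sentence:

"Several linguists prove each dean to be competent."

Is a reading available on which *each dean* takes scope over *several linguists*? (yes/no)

*each dean* is the subject of an ECM infinitive — the infinitival complement of an ECM verb is not a scope island, so *each dean* can raise into the matrix clause.
Clause-internal QR can adjoin the lower DP above the subject, yielding the inverse reading.

Yes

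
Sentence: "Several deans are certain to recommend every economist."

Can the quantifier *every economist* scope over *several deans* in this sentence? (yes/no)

*every economist* is inside a raising infinitive, which is transparent to QR (no CP barrier), so it behaves as a matrix argument.
Since no island is crossed, the inverse ordering is licensed alongside surface scope.

Yes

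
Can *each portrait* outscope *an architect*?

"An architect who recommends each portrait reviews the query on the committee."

No

*each portrait* occurs within the relative clause *who recommends each portrait*.
The relative clause forms an island for QR, so the quantifier is confined to the head noun's restrictor.
*each portrait* > *an architect* would require crossing that boundary, which is illicit.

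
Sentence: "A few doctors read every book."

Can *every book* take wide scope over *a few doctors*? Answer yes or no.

*a few doctors* and *every book* are co-arguments of the matrix verb, with nothing but a clause-internal boundary between them.
No island intervenes, so both surface and inverse scope are derivable.

Yes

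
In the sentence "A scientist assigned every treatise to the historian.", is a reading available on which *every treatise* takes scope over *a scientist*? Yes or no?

Yes

*a scientist* and *every treatise* are co-arguments of the matrix verb, with nothing but a clause-internal boundary between them.
Since no island is crossed, the inverse ordering is licensed alongside surface scope.
So *every treatise* > *a scientist* is among the available readings.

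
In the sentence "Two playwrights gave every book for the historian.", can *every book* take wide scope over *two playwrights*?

*every book* and *two playwrights* are in the same minimal clause.
Ordinary QR to a clause-peripheral position gives the wide-scope LF for the lower DP.

Yes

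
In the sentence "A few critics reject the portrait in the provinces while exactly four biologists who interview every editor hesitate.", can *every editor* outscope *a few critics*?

Structurally, *every editor* is inside the relative clause *who interview every editor*, which is itself inside the adjunct *while exactly four biologists who interview every editor hesitate*.
Even if one barrier were somehow void, the other would still block QR.
*every editor* > *a few critics* would require crossing that boundary, which is illicit.

No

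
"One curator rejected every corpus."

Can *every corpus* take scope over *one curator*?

*every corpus* is the matrix object and *one curator* the matrix subject; the two are clausemates.
No island intervenes, so both surface and inverse scope are derivable.
So *every corpus* > *one curator* is among the available readings.

Yes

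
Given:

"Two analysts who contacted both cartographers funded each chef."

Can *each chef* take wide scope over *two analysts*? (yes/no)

*each chef* sits in the matrix clause, not in the relative clause on *two analysts*.
Clause-internal QR can adjoin the lower DP above the subject, yielding the inverse reading.

Yes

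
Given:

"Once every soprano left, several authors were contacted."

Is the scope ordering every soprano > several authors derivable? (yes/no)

No

Structurally, *every soprano* is inside the adjunct clause *once every soprano left*.
Scope out of an adjunct clause is unavailable: QR respects the adjunct-island constraint.
The ordering *every soprano* > *several authors* is therefore underivable.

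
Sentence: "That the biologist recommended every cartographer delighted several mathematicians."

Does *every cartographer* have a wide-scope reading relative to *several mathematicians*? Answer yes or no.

The target quantifier *every cartographer* is part of the sentential subject *that the biologist recommended every cartographer*.
Subjects — clausal subjects included — are islands for extraction, and QR is no exception.
The ordering *every cartographer* > *several mathematicians* is therefore underivable.

No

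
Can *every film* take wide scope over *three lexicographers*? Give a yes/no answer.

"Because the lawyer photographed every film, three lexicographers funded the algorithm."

No

*every film* is embedded in the adjunct clause *because the lawyer photographed every film*.
The adjunct-island constraint bars QR out of an adverbial clause.
The ordering *every film* > *three lexicographers* is therefore underivable.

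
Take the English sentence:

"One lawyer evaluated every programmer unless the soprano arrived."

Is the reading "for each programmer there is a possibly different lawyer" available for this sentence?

The described interpretation is the *every programmer* > *one lawyer* scoping.
Although there is an adjunct clause, *every programmer* is in the main clause, not inside the adjunct.
Ordinary QR to a clause-peripheral position gives the wide-scope LF for the lower DP.

Yes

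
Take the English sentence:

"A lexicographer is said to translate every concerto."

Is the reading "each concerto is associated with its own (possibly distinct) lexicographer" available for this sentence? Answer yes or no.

This is the *every concerto* > *a lexicographer* reading.
Infinitival complements of raising predicates do not block QR; *every concerto* and *a lexicographer* are effectively clausemates.
Ordinary QR to a clause-peripheral position gives the wide-scope LF for the lower DP.

Yes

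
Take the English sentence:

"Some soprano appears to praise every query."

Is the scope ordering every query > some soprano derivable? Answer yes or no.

Yes

Infinitival complements of raising predicates do not block QR; *every query* and *some soprano* are effectively clausemates.
With no island boundary between them, the object can take inverse scope over the subject via ordinary QR within the clause.
Both orderings are possible: *some soprano* > *every query* and *every query* > *some soprano*.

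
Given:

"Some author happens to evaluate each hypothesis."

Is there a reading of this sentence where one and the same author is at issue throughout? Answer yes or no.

This is the *some author* > *each hypothesis* reading.
Nothing needs to raise for *some author* > *each hypothesis*, so no island constraint is at stake.

Yes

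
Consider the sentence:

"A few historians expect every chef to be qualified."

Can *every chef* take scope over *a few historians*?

This is an ECM construction: *every chef* is the infinitival subject, Case-marked by the matrix verb, and the infinitive is transparent for QR.
No island intervenes, so both surface and inverse scope are derivable.
The sentence is scopally ambiguous between *a few historians* > *every chef* and *every chef* > *a few historians*.

Yes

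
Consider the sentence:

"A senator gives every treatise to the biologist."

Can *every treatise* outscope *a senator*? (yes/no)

*a senator* and *every treatise* are co-arguments of the matrix verb, with nothing but a clause-internal boundary between them.
Clause-internal QR can adjoin the lower DP above the subject, yielding the inverse reading.
The sentence is scopally ambiguous between *a senator* > *every treatise* and *every treatise* > *a senator*.

Yes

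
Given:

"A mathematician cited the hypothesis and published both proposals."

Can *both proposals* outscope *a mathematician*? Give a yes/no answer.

*both proposals* occurs within one conjunct of the coordinate structure (*published both proposals*).
Asymmetric QR out of one conjunct violates the Coordinate Structure Constraint.
So *both proposals* cannot raise high enough to outscope *a mathematician*; only the surface ordering *a mathematician* > *both proposals* is available.

No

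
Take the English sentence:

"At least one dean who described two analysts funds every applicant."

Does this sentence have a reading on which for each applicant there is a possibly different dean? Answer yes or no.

Yes

That reading corresponds to *every applicant* > *at least one dean*.
*every applicant* sits in the matrix clause, not in the relative clause on *at least one dean*.
Ordinary QR to a clause-peripheral position gives the wide-scope LF for the lower DP.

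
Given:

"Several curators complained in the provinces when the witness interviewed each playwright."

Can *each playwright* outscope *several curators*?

No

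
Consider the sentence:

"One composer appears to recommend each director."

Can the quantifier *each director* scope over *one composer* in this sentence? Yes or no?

Yes

Raising constructions are monoclausal for scope purposes; *each director* is not separated from *one composer* by any island.
Ordinary QR to a clause-peripheral position gives the wide-scope LF for the lower DP.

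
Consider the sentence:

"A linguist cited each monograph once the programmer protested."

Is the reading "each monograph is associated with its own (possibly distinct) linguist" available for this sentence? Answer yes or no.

Yes

The described interpretation is the *each monograph* > *a linguist* scoping.
Although there is an adjunct clause, *each monograph* is in the main clause, not inside the adjunct.
Since no island is crossed, the inverse ordering is licensed alongside surface scope.
So *each monograph* > *a linguist* is among the available readings.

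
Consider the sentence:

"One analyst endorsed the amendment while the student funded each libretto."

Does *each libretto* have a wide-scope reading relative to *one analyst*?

*each libretto* occurs within the adjunct clause *while the student funded each libretto*.
Scope out of an adjunct clause is unavailable: QR respects the adjunct-island constraint.
*each libretto* is confined to the island and cannot take scope over *one analyst*.
(Only the surface reading survives: one fixed analyst with respect to all the relevant librettos.)

No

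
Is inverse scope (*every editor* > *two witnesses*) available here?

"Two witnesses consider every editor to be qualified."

Yes

ECM infinitives lack a CP barrier, so *every editor* can QR over the matrix subject *two witnesses*.
Nothing blocks QR of the lower DP to a position above the higher one, so inverse scope is available.
Both orderings are possible: *two witnesses* > *every editor* and *every editor* > *two witnesses*.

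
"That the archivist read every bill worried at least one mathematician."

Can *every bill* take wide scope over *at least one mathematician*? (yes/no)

No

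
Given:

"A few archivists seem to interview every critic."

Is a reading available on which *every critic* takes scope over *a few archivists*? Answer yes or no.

Raising constructions are monoclausal for scope purposes; *every critic* is not separated from *a few archivists* by any island.
No island intervenes, so both surface and inverse scope are derivable.
The sentence is scopally ambiguous between *a few archivists* > *every critic* and *every critic* > *a few archivists*.

Yes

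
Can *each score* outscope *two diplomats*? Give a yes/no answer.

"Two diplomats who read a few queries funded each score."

The relative clause *who read a few queries* modifies *two diplomats*, but *each score* is not inside that relative clause — it is an argument of the matrix verb.
Since no island is crossed, the inverse ordering is licensed alongside surface scope.

Yes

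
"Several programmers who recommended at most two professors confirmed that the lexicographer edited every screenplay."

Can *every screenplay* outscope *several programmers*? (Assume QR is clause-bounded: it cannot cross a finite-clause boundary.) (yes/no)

No

The target quantifier *every screenplay* is part of the finite complement clause *that the lexicographer edited every screenplay*.
Under clause-bounded QR, a quantifier in an embedded finite clause cannot raise into the matrix clause.
So *every screenplay* cannot raise high enough to outscope *several programmers*; only the surface ordering *several programmers* > *every screenplay* is available.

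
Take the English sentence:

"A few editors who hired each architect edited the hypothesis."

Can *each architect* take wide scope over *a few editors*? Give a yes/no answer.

*each architect* occurs within the relative clause *who hired each architect*.
A relative clause is a scope island — quantifier raising cannot cross its boundary.
*each architect* is confined to the island and cannot take scope over *a few editors*.

No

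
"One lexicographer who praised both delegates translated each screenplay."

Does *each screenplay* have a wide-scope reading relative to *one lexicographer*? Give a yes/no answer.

Yes

*each screenplay* sits in the matrix clause, not in the relative clause on *one lexicographer*.
Clause-internal QR can adjoin the lower DP above the subject, yielding the inverse reading.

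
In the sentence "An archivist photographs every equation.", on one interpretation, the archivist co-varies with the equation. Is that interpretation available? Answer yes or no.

Yes

The described interpretation is the *every equation* > *an archivist* scoping.
*every equation* and *an archivist* are in the same minimal clause.
Clause-internal QR can adjoin the lower DP above the subject, yielding the inverse reading.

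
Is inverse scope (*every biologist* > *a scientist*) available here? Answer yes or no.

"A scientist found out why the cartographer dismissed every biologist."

No

*every biologist* is embedded in the embedded question *why the cartographer dismissed every biologist*.
QR across an interrogative CP boundary is ruled out as a wh-island violation.
Hence only narrow scope for *every biologist* (under *a scientist*) survives.
(Only the surface reading survives: one fixed scientist with respect to all the relevant biologists.)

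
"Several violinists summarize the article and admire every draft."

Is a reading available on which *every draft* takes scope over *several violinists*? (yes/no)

Structurally, *every draft* is inside one conjunct of the coordinate structure (*admire every draft*).
The Coordinate Structure Constraint blocks movement (including QR) out of a single conjunct.
There is no licit LF on which *every draft* c-commands *several violinists*.

No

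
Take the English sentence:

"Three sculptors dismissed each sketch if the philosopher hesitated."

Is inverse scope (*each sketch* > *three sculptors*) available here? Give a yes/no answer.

Yes

Although there is an adjunct clause, *each sketch* is in the main clause, not inside the adjunct.
With no island boundary between them, the object can take inverse scope over the subject via ordinary QR within the clause.
The sentence is scopally ambiguous between *three sculptors* > *each sketch* and *each sketch* > *three sculptors*.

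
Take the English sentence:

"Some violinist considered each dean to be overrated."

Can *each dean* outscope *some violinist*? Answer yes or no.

Yes

*each dean* is the subject of an ECM infinitive — the infinitival complement of an ECM verb is not a scope island, so *each dean* can raise into the matrix clause.
No island intervenes, so both surface and inverse scope are derivable.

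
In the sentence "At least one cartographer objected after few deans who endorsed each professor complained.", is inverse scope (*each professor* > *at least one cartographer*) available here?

No

*each professor* is embedded in the relative clause *who endorsed each professor*, which is itself inside the adjunct *after few deans who endorsed each professor complained*.
The quantifier would have to escape first the RC and then the adjunct — two independent island violations.
So *each professor* cannot raise high enough to outscope *at least one cartographer*; only the surface ordering *at least one cartographer* > *each professor* is available.
(Only the surface reading survives: one fixed cartographer with respect to all the relevant professors.)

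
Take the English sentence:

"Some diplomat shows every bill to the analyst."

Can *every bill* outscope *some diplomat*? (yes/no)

*every bill* is the matrix object and *some diplomat* the matrix subject; the two are clausemates.
No island intervenes, so both surface and inverse scope are derivable.
The sentence is scopally ambiguous between *some diplomat* > *every bill* and *every bill* > *some diplomat*.

Yes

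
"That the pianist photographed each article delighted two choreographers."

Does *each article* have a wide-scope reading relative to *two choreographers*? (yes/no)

No

The target quantifier *each article* is part of the sentential subject *that the pianist photographed each article*.
Clausal subjects are scope islands; QR from inside the subject into the matrix is barred.
So *each article* cannot raise to a position above *two choreographers*.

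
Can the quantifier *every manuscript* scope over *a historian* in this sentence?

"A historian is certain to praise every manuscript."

Yes

*every manuscript* is the object of the infinitival complement of a raising predicate; raising infinitives are transparent for QR, so the two DPs are in effect clausemates.
Ordinary QR to a clause-peripheral position gives the wide-scope LF for the lower DP.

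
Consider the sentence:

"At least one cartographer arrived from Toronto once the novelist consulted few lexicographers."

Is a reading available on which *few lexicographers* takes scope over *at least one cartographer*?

No

Structurally, *few lexicographers* is inside the adjunct clause *once the novelist consulted few lexicographers*.
Scope out of an adjunct clause is unavailable: QR respects the adjunct-island constraint.
*few lexicographers* > *at least one cartographer* would require crossing that boundary, which is illicit.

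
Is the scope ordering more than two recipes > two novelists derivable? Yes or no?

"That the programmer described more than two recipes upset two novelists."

The DP *more than two recipes* is contained in the sentential subject *that the programmer described more than two recipes*.
Clausal subjects are scope islands; QR from inside the subject into the matrix is barred.
The ordering *more than two recipes* > *two novelists* is therefore underivable.

No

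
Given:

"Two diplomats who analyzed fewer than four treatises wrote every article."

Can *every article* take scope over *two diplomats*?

Yes

*every article* is a matrix argument; only *two diplomats* is modified by the relative clause *who analyzed fewer than four treatises*, so the RC island is irrelevant to the target quantifier.
No island intervenes, so both surface and inverse scope are derivable.
Both orderings are possible: *two diplomats* > *every article* and *every article* > *two diplomats*.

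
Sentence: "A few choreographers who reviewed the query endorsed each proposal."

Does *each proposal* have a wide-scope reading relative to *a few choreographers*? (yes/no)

*each proposal* is a matrix argument; only *a few choreographers* is modified by the relative clause *who reviewed the query*, so the RC island is irrelevant to the target quantifier.
No island intervenes, so both surface and inverse scope are derivable.
So *each proposal* > *a few choreographers* is among the available readings.

Yes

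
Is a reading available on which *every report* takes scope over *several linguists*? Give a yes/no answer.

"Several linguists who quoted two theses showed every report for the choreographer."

Yes

The RC *who quoted two theses* is an island, but *every report* is not inside it — it is the matrix object, a clausemate of *several linguists*.
Clause-internal QR can adjoin the lower DP above the subject, yielding the inverse reading.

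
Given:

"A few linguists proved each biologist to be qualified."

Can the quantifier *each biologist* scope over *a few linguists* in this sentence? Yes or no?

Yes

This is an ECM construction: *each biologist* is the infinitival subject, Case-marked by the matrix verb, and the infinitive is transparent for QR.
Since no island is crossed, the inverse ordering is licensed alongside surface scope.
The sentence is scopally ambiguous between *a few linguists* > *each biologist* and *each biologist* > *a few linguists*.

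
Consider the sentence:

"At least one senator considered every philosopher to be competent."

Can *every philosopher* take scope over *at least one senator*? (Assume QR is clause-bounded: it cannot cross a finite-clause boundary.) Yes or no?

The ECM infinitive is scope-transparent — *every philosopher* is free to raise above *at least one senator*.
With no island boundary between them, the object can take inverse scope over the subject via ordinary QR within the clause.

Yes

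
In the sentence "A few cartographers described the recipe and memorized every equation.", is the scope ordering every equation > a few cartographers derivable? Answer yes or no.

The DP *every equation* is contained in one conjunct of the coordinate structure (*memorized every equation*).
A quantifier cannot raise out of one conjunct of a coordination across the whole coordinate structure — the CSC applies to QR.
So the wide-scope reading for *every equation* is blocked.

No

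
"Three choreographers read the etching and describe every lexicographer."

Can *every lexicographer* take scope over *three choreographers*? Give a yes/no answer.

Structurally, *every lexicographer* is inside one conjunct of the coordinate structure (*describe every lexicographer*).
Asymmetric QR out of one conjunct violates the Coordinate Structure Constraint.
There is no licit LF on which *every lexicographer* c-commands *three choreographers*.

No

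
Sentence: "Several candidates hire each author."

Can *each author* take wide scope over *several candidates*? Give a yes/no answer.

Yes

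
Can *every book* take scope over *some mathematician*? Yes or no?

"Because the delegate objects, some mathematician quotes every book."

Yes

The adjunct island is irrelevant here — *every book* and *some mathematician* are both in the matrix clause.
With no island boundary between them, the object can take inverse scope over the subject via ordinary QR within the clause.
So *every book* > *some mathematician* is among the available readings.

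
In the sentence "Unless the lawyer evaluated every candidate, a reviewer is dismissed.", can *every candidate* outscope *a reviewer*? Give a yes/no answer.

*every candidate* sits inside the adjunct clause *unless the lawyer evaluated every candidate*.
Adjuncts are opaque for quantifier raising; a quantifier in an adjunct stays inside it.
There is no licit LF on which *every candidate* c-commands *a reviewer*.

No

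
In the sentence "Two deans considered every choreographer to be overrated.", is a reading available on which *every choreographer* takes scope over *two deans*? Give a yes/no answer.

ECM infinitives lack a CP barrier, so *every choreographer* can QR over the matrix subject *two deans*.
With no island boundary between them, the object can take inverse scope over the subject via ordinary QR within the clause.

Yes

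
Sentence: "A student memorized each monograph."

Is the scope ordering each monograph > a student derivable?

Both DPs are arguments of the same predicate; there is no clause or island boundary between them.
Ordinary QR to a clause-peripheral position gives the wide-scope LF for the lower DP.

Yes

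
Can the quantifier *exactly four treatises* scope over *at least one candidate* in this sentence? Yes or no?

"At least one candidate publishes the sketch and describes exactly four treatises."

The target quantifier *exactly four treatises* is part of one conjunct of the coordinate structure (*describes exactly four treatises*).
Coordinate structures are islands for non-across-the-board movement, QR included.
The inverse ordering *exactly four treatises* > *at least one candidate* is therefore underivable.
(Only the surface reading survives: one fixed candidate with respect to all the relevant treatises.)

No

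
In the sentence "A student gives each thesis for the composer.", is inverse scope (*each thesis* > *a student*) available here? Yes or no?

Yes

*a student* and *each thesis* are co-arguments of the matrix verb, with nothing but a clause-internal boundary between them.
Since no island is crossed, the inverse ordering is licensed alongside surface scope.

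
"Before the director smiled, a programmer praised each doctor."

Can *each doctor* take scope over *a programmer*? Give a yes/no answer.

Yes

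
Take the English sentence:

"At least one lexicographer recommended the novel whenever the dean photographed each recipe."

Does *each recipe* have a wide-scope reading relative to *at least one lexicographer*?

No

Structurally, *each recipe* is inside the adjunct clause *whenever the dean photographed each recipe*.
The adjunct-island constraint bars QR out of an adverbial clause.
The inverse ordering *each recipe* > *at least one lexicographer* is therefore underivable.
(Only the surface reading survives: one fixed lexicographer with respect to all the relevant recipes.)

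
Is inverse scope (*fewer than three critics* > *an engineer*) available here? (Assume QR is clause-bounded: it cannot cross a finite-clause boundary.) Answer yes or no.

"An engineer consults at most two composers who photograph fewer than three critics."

The target quantifier *fewer than three critics* is part of the relative clause *who photograph fewer than three critics* modifying *at most two composers*.
A relative clause is a scope island — quantifier raising cannot cross its boundary.
So *fewer than three critics* cannot raise high enough to outscope *an engineer*; only the surface ordering *an engineer* > *fewer than three critics* is available.
(Only the surface reading survives: one fixed engineer with respect to all the relevant critics.)

No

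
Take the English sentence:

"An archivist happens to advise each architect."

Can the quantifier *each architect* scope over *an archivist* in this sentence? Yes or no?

Yes

Infinitival complements of raising predicates do not block QR; *each architect* and *an archivist* are effectively clausemates.
With no island boundary between them, the object can take inverse scope over the subject via ordinary QR within the clause.
The sentence is scopally ambiguous between *an archivist* > *each architect* and *each architect* > *an archivist*.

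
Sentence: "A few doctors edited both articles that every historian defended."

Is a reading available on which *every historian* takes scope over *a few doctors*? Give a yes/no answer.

*every historian* occurs within the relative clause *that every historian defended* modifying *both articles*.
Relative clauses are scope islands: a quantifier cannot QR out of a relative clause to take scope in the matrix clause.
*every historian* > *a few doctors* would require crossing that boundary, which is illicit.

No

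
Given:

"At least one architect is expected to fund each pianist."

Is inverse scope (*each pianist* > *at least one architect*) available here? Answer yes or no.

Yes

Raising constructions are monoclausal for scope purposes; *each pianist* is not separated from *at least one architect* by any island.
Nothing blocks QR of the lower DP to a position above the higher one, so inverse scope is available.
So *each pianist* > *at least one architect* is among the available readings.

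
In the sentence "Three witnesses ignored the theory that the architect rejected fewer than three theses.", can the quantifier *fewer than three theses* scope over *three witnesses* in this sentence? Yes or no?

No

The DP *fewer than three theses* is contained in the complex NP *the theory that the architect rejected fewer than three theses*.
The Complex NP Constraint bars QR out of the complement clause of a noun.
There is no licit LF on which *fewer than three theses* c-commands *three witnesses*.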